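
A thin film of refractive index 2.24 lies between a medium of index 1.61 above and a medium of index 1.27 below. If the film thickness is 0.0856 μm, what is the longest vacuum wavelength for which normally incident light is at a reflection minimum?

Top surface (1.61 → 2.24): reflection off a higher-index medium gives a half-wave phase shift.
At the lower boundary (n = 2.24 to n = 1.27) the reflected ray undergoes no phase shift.
The two reflections differ by half a wavelength.
With one net inversion, destructive interference in reflection requires 2 n t = m λ.
λ = 2 n t / m. The longest wavelength is m = 1: λ = 2 × 2.24 × 85.6 / 1.00 = 383 nm.

383 nm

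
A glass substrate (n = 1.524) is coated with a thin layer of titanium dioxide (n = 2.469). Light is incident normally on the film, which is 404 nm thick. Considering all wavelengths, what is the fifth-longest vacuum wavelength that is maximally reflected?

443 nm

Top surface (1.0 → 2.469): reflection off a higher-index medium gives a half-wave phase shift.
Ray reflecting at the bottom interface goes from n = 2.469 toward n = 1.524: no phase shift.
The two reflections differ by half a wavelength.
With one net inversion, constructive interference in reflection requires 2 n t = (m + ½) λ.
λ = 2 n t / (m + ½). The fifth-longest wavelength is m = 4: λ = 2 × 2.469 × 404 / 4.50 = 443 nm.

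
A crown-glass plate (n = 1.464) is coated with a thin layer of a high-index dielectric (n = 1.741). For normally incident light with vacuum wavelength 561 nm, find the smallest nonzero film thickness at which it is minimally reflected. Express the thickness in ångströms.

Top surface (1.0 → 1.741): reflection off a higher-index medium gives a half-wave phase shift.
Bottom surface (1.741 → 1.464): reflection off a lower-index medium gives no phase shift.
Exactly one π shift → a net half-wave offset.
So the condition for destructive reflection is 2 n t = m λ.
Minimum nonzero at m = 1: t = λ / (2 n) = 561 / (2 × 1.741) = 161 nm.

1611 Å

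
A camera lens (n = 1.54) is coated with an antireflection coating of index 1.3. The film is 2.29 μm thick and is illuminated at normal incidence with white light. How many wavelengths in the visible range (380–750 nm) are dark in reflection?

8

At the upper boundary (n = 1.0 to n = 1.3) the reflected ray undergoes a half-wave phase shift.
Bottom surface (1.3 → 1.54): reflection off a higher-index medium gives a half-wave phase shift.
Net: no relative phase inversion (both shifts match).
For minimum reflection here: 2 n t = (m + ½) λ.
λ = 2 n t / (m + ½) = 5954 / (m + ½) nm.
m=7: 794 nm (IR); m=8: 700 nm (visible); m=9: 627 nm (visible); m=10: 567 nm (visible); m=11: 518 nm (visible); m=12: 476 nm (visible); m=13: 441 nm (visible); m=14: 411 nm (visible); m=15: 384 nm (visible); m=16: 361 nm (UV).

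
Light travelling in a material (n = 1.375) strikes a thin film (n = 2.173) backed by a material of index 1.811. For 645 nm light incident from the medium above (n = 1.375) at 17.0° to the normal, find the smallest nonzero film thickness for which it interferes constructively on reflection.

75.5 nm

At the upper boundary (n = 1.375 to n = 2.173) the reflected ray undergoes a half-wave phase shift.
Ray reflecting at the bottom interface goes from n = 2.173 toward n = 1.811: no phase shift.
The two reflections differ by half a wavelength.
With one net inversion, constructive interference in reflection requires 2 n t cos θ_r = (m + ½) λ.
Snell's law: 1.375 sin 17.0° = 2.173 sin θ_r → sin θ_r = 0.185, cos θ_r = 0.983.
Minimum at m = 0: t = λ / (4 n cos θ_r) = 645 / (4 × 2.173 × 0.983) = 75.5 nm.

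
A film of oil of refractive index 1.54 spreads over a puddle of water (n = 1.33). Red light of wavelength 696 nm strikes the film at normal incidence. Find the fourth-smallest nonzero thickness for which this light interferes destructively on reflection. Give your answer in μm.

0.904 μm

Ray reflecting at the top interface goes from n = 1.0 toward n = 1.54: a half-wave phase shift.
Bottom surface (1.54 → 1.33): reflection off a lower-index medium gives no phase shift.
The two reflections differ by half a wavelength.
With one net inversion, destructive interference in reflection requires 2 n t = m λ.
The fourth-smallest nonzero thickness corresponds to m = 4: t = m λ / (2 n) = 4.00 × 696 / (2 × 1.54) = 904 nm.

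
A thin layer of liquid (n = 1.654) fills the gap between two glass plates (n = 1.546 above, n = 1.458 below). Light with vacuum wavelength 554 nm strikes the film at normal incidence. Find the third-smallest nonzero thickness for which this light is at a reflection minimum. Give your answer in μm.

Top surface (1.546 → 1.654): reflection off a higher-index medium gives a half-wave phase shift.
Bottom surface (1.654 → 1.458): reflection off a lower-index medium gives no phase shift.
The two reflections differ by half a wavelength.
With one net inversion, destructive interference in reflection requires 2 n t = m λ.
The third-smallest nonzero thickness corresponds to m = 3: t = m λ / (2 n) = 3.00 × 554 / (2 × 1.654) = 502 nm.

0.502 μm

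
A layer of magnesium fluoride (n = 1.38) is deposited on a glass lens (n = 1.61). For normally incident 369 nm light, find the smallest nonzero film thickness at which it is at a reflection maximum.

134 nm

Top surface (1.0 → 1.38): reflection off a higher-index medium gives a half-wave phase shift.
Bottom surface (1.38 → 1.61): reflection off a higher-index medium gives a half-wave phase shift.
Net: no relative phase inversion (both shifts match).
With no net inversion, constructive interference in reflection requires 2 n t = m λ.
Minimum nonzero at m = 1: t = λ / (2 n) = 369 / (2 × 1.38) = 134 nm.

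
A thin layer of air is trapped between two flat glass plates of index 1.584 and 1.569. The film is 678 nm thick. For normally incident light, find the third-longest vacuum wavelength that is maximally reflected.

Ray reflecting at the top interface goes from n = 1.584 toward n = 1.0: no phase shift.
Ray reflecting at the bottom interface goes from n = 1.0 toward n = 1.569: a half-wave phase shift.
Exactly one π shift → a net half-wave offset.
For bright reflection here: 2 n t = (m + ½) λ.
λ = 2 n t / (m + ½). The third-longest wavelength is m = 2: λ = 2 × 1.0 × 678 / 2.50 = 542 nm.

542 nm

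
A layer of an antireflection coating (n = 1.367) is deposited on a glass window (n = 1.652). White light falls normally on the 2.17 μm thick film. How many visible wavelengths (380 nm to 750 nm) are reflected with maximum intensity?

8

At the upper boundary (n = 1.0 to n = 1.367) the reflected ray undergoes a half-wave phase shift.
At the lower boundary (n = 1.367 to n = 1.652) the reflected ray undergoes a half-wave phase shift.
The two reflections carry the same phase change, so no net offset.
So the condition for constructive reflection is 2 n t = m λ.
λ = 2 n t / m = 5933 / m nm.
m=7: 848 nm (IR); m=8: 742 nm (visible); m=9: 659 nm (visible); m=10: 593 nm (visible); m=11: 539 nm (visible); m=12: 494 nm (visible); m=13: 456 nm (visible); m=14: 424 nm (visible); m=15: 396 nm (visible); m=16: 371 nm (UV).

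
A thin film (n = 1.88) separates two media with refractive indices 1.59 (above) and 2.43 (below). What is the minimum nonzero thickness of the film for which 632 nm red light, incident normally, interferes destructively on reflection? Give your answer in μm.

0.0840 μm

Ray reflecting at the top interface goes from n = 1.59 toward n = 1.88: a half-wave phase shift.
At the lower boundary (n = 1.88 to n = 2.43) the reflected ray undergoes a half-wave phase shift.
Net: no relative phase inversion (both shifts match).
So the condition for destructive reflection is 2 n t = (m + ½) λ.
Minimum at m = 0: t = λ / (4 n) = 632 / (4 × 1.88) = 84.0 nm.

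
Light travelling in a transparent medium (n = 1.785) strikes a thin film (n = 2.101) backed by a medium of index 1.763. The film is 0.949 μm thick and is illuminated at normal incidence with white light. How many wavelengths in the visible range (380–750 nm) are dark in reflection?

At the upper boundary (n = 1.785 to n = 2.101) the reflected ray undergoes a half-wave phase shift.
Ray reflecting at the bottom interface goes from n = 2.101 toward n = 1.763: no phase shift.
The two reflections differ by half a wavelength.
For minimum reflection here: 2 n t = m λ.
λ = 2 n t / m = 3988 / m nm.
m=5: 798 nm (IR); m=6: 665 nm (visible); m=7: 570 nm (visible); m=8: 498 nm (visible); m=9: 443 nm (visible); m=10: 399 nm (visible); m=11: 363 nm (UV).

5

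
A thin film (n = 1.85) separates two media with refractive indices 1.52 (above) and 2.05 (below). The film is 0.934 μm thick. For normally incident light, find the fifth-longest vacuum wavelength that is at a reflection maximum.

691 nm

Top surface (1.52 → 1.85): reflection off a higher-index medium gives a half-wave phase shift.
At the lower boundary (n = 1.85 to n = 2.05) the reflected ray undergoes a half-wave phase shift.
The two reflections carry the same phase change, so no net offset.
So the condition for constructive reflection is 2 n t = m λ.
λ = 2 n t / m. The fifth-longest wavelength is m = 5: λ = 2 × 1.85 × 934 / 5.00 = 691 nm.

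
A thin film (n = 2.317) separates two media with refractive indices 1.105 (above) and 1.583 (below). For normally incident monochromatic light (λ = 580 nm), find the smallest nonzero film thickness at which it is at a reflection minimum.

Top surface (1.105 → 2.317): reflection off a higher-index medium gives a half-wave phase shift.
Ray reflecting at the bottom interface goes from n = 2.317 toward n = 1.583: no phase shift.
Exactly one π shift → a net half-wave offset.
So the condition for destructive reflection is 2 n t = m λ.
Minimum nonzero at m = 1: t = λ / (2 n) = 580 / (2 × 2.317) = 125 nm.

125 nm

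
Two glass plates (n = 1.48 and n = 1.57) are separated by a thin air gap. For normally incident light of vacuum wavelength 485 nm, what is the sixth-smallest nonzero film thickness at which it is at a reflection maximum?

At the upper boundary (n = 1.48 to n = 1.0) the reflected ray undergoes no phase shift.
Bottom surface (1.0 → 1.57): reflection off a higher-index medium gives a half-wave phase shift.
Net: one phase inversion between the two reflected rays.
For bright reflection here: 2 n t = (m + ½) λ.
The sixth-smallest nonzero thickness corresponds to m = 5: t = (m + ½) λ / (2 n) = 5.50 × 485 / (2 × 1.0) = 1334 nm.

1334 nm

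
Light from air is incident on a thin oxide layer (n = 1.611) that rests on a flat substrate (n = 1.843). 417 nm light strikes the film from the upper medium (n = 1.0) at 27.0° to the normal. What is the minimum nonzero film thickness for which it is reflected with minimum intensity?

67.4 nm

At the upper boundary (n = 1.0 to n = 1.611) the reflected ray undergoes a half-wave phase shift.
At the lower boundary (n = 1.611 to n = 1.843) the reflected ray undergoes a half-wave phase shift.
Zero or two π shifts → no net half-wave offset.
With no net inversion, destructive interference in reflection requires 2 n t cos θ_r = (m + ½) λ.
Snell's law: 1.0 sin 27.0° = 1.611 sin θ_r → sin θ_r = 0.282, cos θ_r = 0.959.
Minimum at m = 0: t = λ / (4 n cos θ_r) = 417 / (4 × 1.611 × 0.959) = 67.4 nm.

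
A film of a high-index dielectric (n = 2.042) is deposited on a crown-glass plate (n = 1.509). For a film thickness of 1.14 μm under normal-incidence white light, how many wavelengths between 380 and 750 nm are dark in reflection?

At the upper boundary (n = 1.0 to n = 2.042) the reflected ray undergoes a half-wave phase shift.
Bottom surface (2.042 → 1.509): reflection off a lower-index medium gives no phase shift.
Exactly one π shift → a net half-wave offset.
For weak reflection here: 2 n t = m λ.
λ = 2 n t / m = 4656 / m nm.
m=6: 776 nm (IR); m=7: 665 nm (visible); m=8: 582 nm (visible); m=9: 517 nm (visible); m=10: 466 nm (visible); m=11: 423 nm (visible); m=12: 388 nm (visible); m=13: 358 nm (UV).

6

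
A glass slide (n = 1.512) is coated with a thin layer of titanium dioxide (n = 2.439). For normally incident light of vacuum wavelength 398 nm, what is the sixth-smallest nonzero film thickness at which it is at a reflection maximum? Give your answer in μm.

0.449 μm

Ray reflecting at the top interface goes from n = 1.0 toward n = 2.439: a half-wave phase shift.
Ray reflecting at the bottom interface goes from n = 2.439 toward n = 1.512: no phase shift.
Net: one phase inversion between the two reflected rays.
With one net inversion, constructive interference in reflection requires 2 n t = (m + ½) λ.
The sixth-smallest nonzero thickness corresponds to m = 5: t = (m + ½) λ / (2 n) = 5.50 × 398 / (2 × 2.439) = 449 nm.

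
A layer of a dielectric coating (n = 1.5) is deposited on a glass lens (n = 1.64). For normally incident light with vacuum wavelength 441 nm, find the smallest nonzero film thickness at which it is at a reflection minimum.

73.5 nm

Top surface (1.0 → 1.5): reflection off a higher-index medium gives a half-wave phase shift.
Ray reflecting at the bottom interface goes from n = 1.5 toward n = 1.64: a half-wave phase shift.
The two reflections carry the same phase change, so no net offset.
With no net inversion, destructive interference in reflection requires 2 n t = (m + ½) λ.
Minimum at m = 0: t = λ / (4 n) = 441 / (4 × 1.5) = 73.5 nm.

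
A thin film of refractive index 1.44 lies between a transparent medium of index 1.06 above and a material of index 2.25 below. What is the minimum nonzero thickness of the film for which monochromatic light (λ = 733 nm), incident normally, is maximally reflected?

Ray reflecting at the top interface goes from n = 1.06 toward n = 1.44: a half-wave phase shift.
Bottom surface (1.44 → 2.25): reflection off a higher-index medium gives a half-wave phase shift.
Net: no relative phase inversion (both shifts match).
For strong reflection here: 2 n t = m λ.
Minimum nonzero at m = 1: t = λ / (2 n) = 733 / (2 × 1.44) = 255 nm.

255 nm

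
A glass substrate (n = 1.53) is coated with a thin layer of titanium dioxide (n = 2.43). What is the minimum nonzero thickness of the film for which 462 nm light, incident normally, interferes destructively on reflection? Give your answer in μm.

At the upper boundary (n = 1.0 to n = 2.43) the reflected ray undergoes a half-wave phase shift.
At the lower boundary (n = 2.43 to n = 1.53) the reflected ray undergoes no phase shift.
The two reflections differ by half a wavelength.
With one net inversion, destructive interference in reflection requires 2 n t = m λ.
Minimum nonzero at m = 1: t = λ / (2 n) = 462 / (2 × 2.43) = 95.1 nm.

0.0951 μm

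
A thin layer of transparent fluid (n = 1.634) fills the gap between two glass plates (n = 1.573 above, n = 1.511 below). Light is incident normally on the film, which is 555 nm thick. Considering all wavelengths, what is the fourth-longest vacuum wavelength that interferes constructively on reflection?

518 nm

Ray reflecting at the top interface goes from n = 1.573 toward n = 1.634: a half-wave phase shift.
At the lower boundary (n = 1.634 to n = 1.511) the reflected ray undergoes no phase shift.
The two reflections differ by half a wavelength.
With one net inversion, constructive interference in reflection requires 2 n t = (m + ½) λ.
λ = 2 n t / (m + ½). The fourth-longest wavelength is m = 3: λ = 2 × 1.634 × 555 / 3.50 = 518 nm.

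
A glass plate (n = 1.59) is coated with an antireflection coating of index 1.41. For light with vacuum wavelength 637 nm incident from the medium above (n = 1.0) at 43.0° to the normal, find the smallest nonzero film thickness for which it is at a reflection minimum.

Top surface (1.0 → 1.41): reflection off a higher-index medium gives a half-wave phase shift.
Bottom surface (1.41 → 1.59): reflection off a higher-index medium gives a half-wave phase shift.
Zero or two π shifts → no net half-wave offset.
For dark reflection here: 2 n t cos θ_r = (m + ½) λ.
Snell's law: 1.0 sin 43.0° = 1.41 sin θ_r → sin θ_r = 0.484, cos θ_r = 0.875.
Minimum at m = 0: t = λ / (4 n cos θ_r) = 637 / (4 × 1.41 × 0.875) = 129 nm.

129 nm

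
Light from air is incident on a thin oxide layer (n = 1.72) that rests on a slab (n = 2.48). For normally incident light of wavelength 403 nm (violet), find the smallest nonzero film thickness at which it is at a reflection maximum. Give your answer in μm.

0.117 μm

Ray reflecting at the top interface goes from n = 1.0 toward n = 1.72: a half-wave phase shift.
Bottom surface (1.72 → 2.48): reflection off a higher-index medium gives a half-wave phase shift.
Net: no relative phase inversion (both shifts match).
So the condition for constructive reflection is 2 n t = m λ.
Minimum nonzero at m = 1: t = λ / (2 n) = 403 / (2 × 1.72) = 117 nm.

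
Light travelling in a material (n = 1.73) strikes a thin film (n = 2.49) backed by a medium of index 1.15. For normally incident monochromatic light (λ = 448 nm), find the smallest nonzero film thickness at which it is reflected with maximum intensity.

At the upper boundary (n = 1.73 to n = 2.49) the reflected ray undergoes a half-wave phase shift.
Bottom surface (2.49 → 1.15): reflection off a lower-index medium gives no phase shift.
Net: one phase inversion between the two reflected rays.
With one net inversion, constructive interference in reflection requires 2 n t = (m + ½) λ.
Minimum at m = 0: t = λ / (4 n) = 448 / (4 × 2.49) = 45.0 nm.

45.0 nm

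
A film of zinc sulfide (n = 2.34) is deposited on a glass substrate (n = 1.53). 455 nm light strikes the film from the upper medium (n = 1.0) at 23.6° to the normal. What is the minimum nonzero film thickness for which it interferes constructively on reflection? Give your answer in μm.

0.0493 μm

Top surface (1.0 → 2.34): reflection off a higher-index medium gives a half-wave phase shift.
Bottom surface (2.34 → 1.53): reflection off a lower-index medium gives no phase shift.
The two reflections differ by half a wavelength.
With one net inversion, constructive interference in reflection requires 2 n t cos θ_r = (m + ½) λ.
Snell's law: 1.0 sin 23.6° = 2.34 sin θ_r → sin θ_r = 0.171, cos θ_r = 0.985.
Minimum at m = 0: t = λ / (4 n cos θ_r) = 455 / (4 × 2.34 × 0.985) = 49.3 nm.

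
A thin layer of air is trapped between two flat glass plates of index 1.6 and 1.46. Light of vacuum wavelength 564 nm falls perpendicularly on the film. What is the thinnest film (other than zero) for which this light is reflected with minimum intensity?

Top surface (1.6 → 1.0): reflection off a lower-index medium gives no phase shift.
Ray reflecting at the bottom interface goes from n = 1.0 toward n = 1.46: a half-wave phase shift.
Net: one phase inversion between the two reflected rays.
For dark reflection here: 2 n t = m λ.
Minimum nonzero at m = 1: t = λ / (2 n) = 564 / (2 × 1.0) = 282 nm.

282 nm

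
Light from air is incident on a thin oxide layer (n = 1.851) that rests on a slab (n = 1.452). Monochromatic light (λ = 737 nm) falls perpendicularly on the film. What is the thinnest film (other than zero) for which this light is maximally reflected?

99.5 nm

Ray reflecting at the top interface goes from n = 1.0 toward n = 1.851: a half-wave phase shift.
Bottom surface (1.851 → 1.452): reflection off a lower-index medium gives no phase shift.
Net: one phase inversion between the two reflected rays.
With one net inversion, constructive interference in reflection requires 2 n t = (m + ½) λ.
Minimum at m = 0: t = λ / (4 n) = 737 / (4 × 1.851) = 99.5 nm.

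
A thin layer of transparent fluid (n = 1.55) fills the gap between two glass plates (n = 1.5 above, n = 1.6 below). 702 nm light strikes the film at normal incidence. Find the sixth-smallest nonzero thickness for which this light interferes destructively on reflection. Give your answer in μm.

At the upper boundary (n = 1.5 to n = 1.55) the reflected ray undergoes a half-wave phase shift.
Bottom surface (1.55 → 1.6): reflection off a higher-index medium gives a half-wave phase shift.
The two reflections carry the same phase change, so no net offset.
With no net inversion, destructive interference in reflection requires 2 n t = (m + ½) λ.
The sixth-smallest nonzero thickness corresponds to m = 5: t = (m + ½) λ / (2 n) = 5.50 × 702 / (2 × 1.55) = 1245 nm.

1.25 μm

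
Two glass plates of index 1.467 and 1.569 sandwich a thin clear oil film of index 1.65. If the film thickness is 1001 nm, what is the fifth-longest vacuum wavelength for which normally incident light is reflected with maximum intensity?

734 nm

At the upper boundary (n = 1.467 to n = 1.65) the reflected ray undergoes a half-wave phase shift.
At the lower boundary (n = 1.65 to n = 1.569) the reflected ray undergoes no phase shift.
Net: one phase inversion between the two reflected rays.
So the condition for constructive reflection is 2 n t = (m + ½) λ.
λ = 2 n t / (m + ½). The fifth-longest wavelength is m = 4: λ = 2 × 1.65 × 1001 / 4.50 = 734 nm.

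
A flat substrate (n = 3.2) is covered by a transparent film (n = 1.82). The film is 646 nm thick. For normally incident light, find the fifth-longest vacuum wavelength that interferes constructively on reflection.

470 nm

Ray reflecting at the top interface goes from n = 1.0 toward n = 1.82: a half-wave phase shift.
Ray reflecting at the bottom interface goes from n = 1.82 toward n = 3.2: a half-wave phase shift.
The two reflections carry the same phase change, so no net offset.
For strong reflection here: 2 n t = m λ.
λ = 2 n t / m. The fifth-longest wavelength is m = 5: λ = 2 × 1.82 × 646 / 5.00 = 470 nm.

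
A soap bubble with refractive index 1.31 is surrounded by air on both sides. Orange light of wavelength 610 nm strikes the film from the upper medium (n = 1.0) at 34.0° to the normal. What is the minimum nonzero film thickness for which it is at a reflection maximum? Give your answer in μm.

0.129 μm

At the upper boundary (n = 1.0 to n = 1.31) the reflected ray undergoes a half-wave phase shift.
Bottom surface (1.31 → 1.0): reflection off a lower-index medium gives no phase shift.
Exactly one π shift → a net half-wave offset.
For strong reflection here: 2 n t cos θ_r = (m + ½) λ.
Snell's law: 1.0 sin 34.0° = 1.31 sin θ_r → sin θ_r = 0.427, cos θ_r = 0.904.
Minimum at m = 0: t = λ / (4 n cos θ_r) = 610 / (4 × 1.31 × 0.904) = 129 nm.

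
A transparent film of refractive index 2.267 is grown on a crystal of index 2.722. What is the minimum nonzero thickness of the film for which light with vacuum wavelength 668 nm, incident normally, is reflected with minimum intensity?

Top surface (1.0 → 2.267): reflection off a higher-index medium gives a half-wave phase shift.
Bottom surface (2.267 → 2.722): reflection off a higher-index medium gives a half-wave phase shift.
The two reflections carry the same phase change, so no net offset.
For weak reflection here: 2 n t = (m + ½) λ.
Minimum at m = 0: t = λ / (4 n) = 668 / (4 × 2.267) = 73.7 nm.

73.7 nm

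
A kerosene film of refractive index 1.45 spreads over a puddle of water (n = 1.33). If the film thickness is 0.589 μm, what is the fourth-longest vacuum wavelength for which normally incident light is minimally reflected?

Ray reflecting at the top interface goes from n = 1.0 toward n = 1.45: a half-wave phase shift.
Bottom surface (1.45 → 1.33): reflection off a lower-index medium gives no phase shift.
Net: one phase inversion between the two reflected rays.
With one net inversion, destructive interference in reflection requires 2 n t = m λ.
λ = 2 n t / m. The fourth-longest wavelength is m = 4: λ = 2 × 1.45 × 589 / 4.00 = 427 nm.

427 nm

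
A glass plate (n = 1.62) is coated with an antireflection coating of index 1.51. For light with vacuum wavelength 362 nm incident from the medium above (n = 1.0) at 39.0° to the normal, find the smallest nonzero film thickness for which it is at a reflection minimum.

65.9 nm

Ray reflecting at the top interface goes from n = 1.0 toward n = 1.51: a half-wave phase shift.
Bottom surface (1.51 → 1.62): reflection off a higher-index medium gives a half-wave phase shift.
Net: no relative phase inversion (both shifts match).
For minimum reflection here: 2 n t cos θ_r = (m + ½) λ.
Snell's law: 1.0 sin 39.0° = 1.51 sin θ_r → sin θ_r = 0.417, cos θ_r = 0.909.
Minimum at m = 0: t = λ / (4 n cos θ_r) = 362 / (4 × 1.51 × 0.909) = 65.9 nm.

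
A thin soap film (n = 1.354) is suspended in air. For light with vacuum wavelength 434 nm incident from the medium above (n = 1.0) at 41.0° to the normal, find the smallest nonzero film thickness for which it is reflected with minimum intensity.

Top surface (1.0 → 1.354): reflection off a higher-index medium gives a half-wave phase shift.
At the lower boundary (n = 1.354 to n = 1.0) the reflected ray undergoes no phase shift.
Net: one phase inversion between the two reflected rays.
With one net inversion, destructive interference in reflection requires 2 n t cos θ_r = m λ.
Snell's law: 1.0 sin 41.0° = 1.354 sin θ_r → sin θ_r = 0.485, cos θ_r = 0.875.
Minimum nonzero at m = 1: t = λ / (2 n cos θ_r) = 434 / (2 × 1.354 × 0.875) = 183 nm.

183 nm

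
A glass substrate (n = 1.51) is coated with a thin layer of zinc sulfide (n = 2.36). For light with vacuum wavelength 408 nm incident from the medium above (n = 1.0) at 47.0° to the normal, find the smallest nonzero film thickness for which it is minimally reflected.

Ray reflecting at the top interface goes from n = 1.0 toward n = 2.36: a half-wave phase shift.
Bottom surface (2.36 → 1.51): reflection off a lower-index medium gives no phase shift.
The two reflections differ by half a wavelength.
For minimum reflection here: 2 n t cos θ_r = m λ.
Snell's law: 1.0 sin 47.0° = 2.36 sin θ_r → sin θ_r = 0.310, cos θ_r = 0.951.
Minimum nonzero at m = 1: t = λ / (2 n cos θ_r) = 408 / (2 × 2.36 × 0.951) = 90.9 nm.

90.9 nm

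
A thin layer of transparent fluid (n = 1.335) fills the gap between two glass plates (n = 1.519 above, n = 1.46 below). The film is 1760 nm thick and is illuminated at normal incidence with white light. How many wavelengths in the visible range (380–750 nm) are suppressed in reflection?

At the upper boundary (n = 1.519 to n = 1.335) the reflected ray undergoes no phase shift.
Bottom surface (1.335 → 1.46): reflection off a higher-index medium gives a half-wave phase shift.
Exactly one π shift → a net half-wave offset.
For dark reflection here: 2 n t = m λ.
λ = 2 n t / m = 4699 / m nm.
m=6: 783 nm (IR); m=7: 671 nm (visible); m=8: 587 nm (visible); m=9: 522 nm (visible); m=10: 470 nm (visible); m=11: 427 nm (visible); m=12: 392 nm (visible); m=13: 361 nm (UV).

6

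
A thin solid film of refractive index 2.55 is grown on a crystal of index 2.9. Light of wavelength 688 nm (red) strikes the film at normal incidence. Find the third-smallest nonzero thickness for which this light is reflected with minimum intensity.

337 nm

At the upper boundary (n = 1.0 to n = 2.55) the reflected ray undergoes a half-wave phase shift.
At the lower boundary (n = 2.55 to n = 2.9) the reflected ray undergoes a half-wave phase shift.
The two reflections carry the same phase change, so no net offset.
For minimum reflection here: 2 n t = (m + ½) λ.
The third-smallest nonzero thickness corresponds to m = 2: t = (m + ½) λ / (2 n) = 2.50 × 688 / (2 × 2.55) = 337 nm.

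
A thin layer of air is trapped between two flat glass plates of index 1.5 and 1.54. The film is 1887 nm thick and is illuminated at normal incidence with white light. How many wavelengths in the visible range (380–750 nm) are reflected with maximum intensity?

5

At the upper boundary (n = 1.5 to n = 1.0) the reflected ray undergoes no phase shift.
Ray reflecting at the bottom interface goes from n = 1.0 toward n = 1.54: a half-wave phase shift.
The two reflections differ by half a wavelength.
With one net inversion, constructive interference in reflection requires 2 n t = (m + ½) λ.
λ = 2 n t / (m + ½) = 3774 / (m + ½) nm.
m=4: 839 nm (IR); m=5: 686 nm (visible); m=6: 581 nm (visible); m=7: 503 nm (visible); m=8: 444 nm (visible); m=9: 397 nm (visible); m=10: 359 nm (UV).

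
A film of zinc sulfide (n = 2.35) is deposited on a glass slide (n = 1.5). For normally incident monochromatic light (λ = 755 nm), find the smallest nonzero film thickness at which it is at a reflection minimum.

At the upper boundary (n = 1.0 to n = 2.35) the reflected ray undergoes a half-wave phase shift.
Bottom surface (2.35 → 1.5): reflection off a lower-index medium gives no phase shift.
Exactly one π shift → a net half-wave offset.
So the condition for destructive reflection is 2 n t = m λ.
Minimum nonzero at m = 1: t = λ / (2 n) = 755 / (2 × 2.35) = 161 nm.

161 nm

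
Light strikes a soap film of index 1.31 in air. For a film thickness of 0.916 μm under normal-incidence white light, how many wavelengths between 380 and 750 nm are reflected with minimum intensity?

3

Top surface (1.0 → 1.31): reflection off a higher-index medium gives a half-wave phase shift.
Ray reflecting at the bottom interface goes from n = 1.31 toward n = 1.0: no phase shift.
Net: one phase inversion between the two reflected rays.
With one net inversion, destructive interference in reflection requires 2 n t = m λ.
λ = 2 n t / m = 2400 / m nm.
m=3: 800 nm (IR); m=4: 600 nm (visible); m=5: 480 nm (visible); m=6: 400 nm (visible); m=7: 343 nm (UV).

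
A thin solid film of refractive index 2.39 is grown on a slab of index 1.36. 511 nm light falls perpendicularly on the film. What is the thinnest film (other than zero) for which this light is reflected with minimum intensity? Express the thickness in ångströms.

At the upper boundary (n = 1.0 to n = 2.39) the reflected ray undergoes a half-wave phase shift.
At the lower boundary (n = 2.39 to n = 1.36) the reflected ray undergoes no phase shift.
The two reflections differ by half a wavelength.
So the condition for destructive reflection is 2 n t = m λ.
Minimum nonzero at m = 1: t = λ / (2 n) = 511 / (2 × 2.39) = 107 nm.

1069 Å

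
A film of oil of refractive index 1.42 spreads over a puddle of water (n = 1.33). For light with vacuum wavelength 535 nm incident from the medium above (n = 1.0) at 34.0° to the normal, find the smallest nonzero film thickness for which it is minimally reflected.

Ray reflecting at the top interface goes from n = 1.0 toward n = 1.42: a half-wave phase shift.
Ray reflecting at the bottom interface goes from n = 1.42 toward n = 1.33: no phase shift.
Exactly one π shift → a net half-wave offset.
For dark reflection here: 2 n t cos θ_r = m λ.
Snell's law: 1.0 sin 34.0° = 1.42 sin θ_r → sin θ_r = 0.394, cos θ_r = 0.919.
Minimum nonzero at m = 1: t = λ / (2 n cos θ_r) = 535 / (2 × 1.42 × 0.919) = 205 nm.

205 nm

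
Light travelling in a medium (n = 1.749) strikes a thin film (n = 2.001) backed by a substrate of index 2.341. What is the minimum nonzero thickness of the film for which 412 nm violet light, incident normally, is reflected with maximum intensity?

Top surface (1.749 → 2.001): reflection off a higher-index medium gives a half-wave phase shift.
Bottom surface (2.001 → 2.341): reflection off a higher-index medium gives a half-wave phase shift.
Net: no relative phase inversion (both shifts match).
With no net inversion, constructive interference in reflection requires 2 n t = m λ.
Minimum nonzero at m = 1: t = λ / (2 n) = 412 / (2 × 2.001) = 103 nm.

103 nm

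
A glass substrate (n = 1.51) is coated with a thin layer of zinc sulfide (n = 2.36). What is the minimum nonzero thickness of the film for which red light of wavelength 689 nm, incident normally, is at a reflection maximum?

At the upper boundary (n = 1.0 to n = 2.36) the reflected ray undergoes a half-wave phase shift.
At the lower boundary (n = 2.36 to n = 1.51) the reflected ray undergoes no phase shift.
Exactly one π shift → a net half-wave offset.
So the condition for constructive reflection is 2 n t = (m + ½) λ.
Minimum at m = 0: t = λ / (4 n) = 689 / (4 × 2.36) = 73.0 nm.

73.0 nm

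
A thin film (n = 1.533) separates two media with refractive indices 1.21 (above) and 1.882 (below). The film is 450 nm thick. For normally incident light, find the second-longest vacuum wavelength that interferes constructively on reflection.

690 nm

At the upper boundary (n = 1.21 to n = 1.533) the reflected ray undergoes a half-wave phase shift.
At the lower boundary (n = 1.533 to n = 1.882) the reflected ray undergoes a half-wave phase shift.
Zero or two π shifts → no net half-wave offset.
So the condition for constructive reflection is 2 n t = m λ.
λ = 2 n t / m. The second-longest wavelength is m = 2: λ = 2 × 1.533 × 450 / 2.00 = 690 nm.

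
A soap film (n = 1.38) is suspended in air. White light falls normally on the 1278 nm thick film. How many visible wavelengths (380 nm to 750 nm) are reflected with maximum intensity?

4

At the upper boundary (n = 1.0 to n = 1.38) the reflected ray undergoes a half-wave phase shift.
At the lower boundary (n = 1.38 to n = 1.0) the reflected ray undergoes no phase shift.
Exactly one π shift → a net half-wave offset.
So the condition for constructive reflection is 2 n t = (m + ½) λ.
λ = 2 n t / (m + ½) = 3527 / (m + ½) nm.
m=4: 784 nm (IR); m=5: 641 nm (visible); m=6: 543 nm (visible); m=7: 470 nm (visible); m=8: 415 nm (visible); m=9: 371 nm (UV).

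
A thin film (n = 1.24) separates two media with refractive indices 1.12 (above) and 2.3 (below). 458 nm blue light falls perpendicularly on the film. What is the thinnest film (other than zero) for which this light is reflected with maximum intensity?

At the upper boundary (n = 1.12 to n = 1.24) the reflected ray undergoes a half-wave phase shift.
At the lower boundary (n = 1.24 to n = 2.3) the reflected ray undergoes a half-wave phase shift.
The two reflections carry the same phase change, so no net offset.
For strong reflection here: 2 n t = m λ.
Minimum nonzero at m = 1: t = λ / (2 n) = 458 / (2 × 1.24) = 185 nm.

185 nm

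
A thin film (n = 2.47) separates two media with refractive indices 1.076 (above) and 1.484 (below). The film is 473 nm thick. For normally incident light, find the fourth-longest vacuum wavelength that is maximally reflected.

668 nm

Ray reflecting at the top interface goes from n = 1.076 toward n = 2.47: a half-wave phase shift.
Bottom surface (2.47 → 1.484): reflection off a lower-index medium gives no phase shift.
Exactly one π shift → a net half-wave offset.
So the condition for constructive reflection is 2 n t = (m + ½) λ.
λ = 2 n t / (m + ½). The fourth-longest wavelength is m = 3: λ = 2 × 2.47 × 473 / 3.50 = 668 nm.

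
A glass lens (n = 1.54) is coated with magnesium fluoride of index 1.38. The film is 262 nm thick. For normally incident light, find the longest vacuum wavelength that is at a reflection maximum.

723 nm

Top surface (1.0 → 1.38): reflection off a higher-index medium gives a half-wave phase shift.
Ray reflecting at the bottom interface goes from n = 1.38 toward n = 1.54: a half-wave phase shift.
Zero or two π shifts → no net half-wave offset.
So the condition for constructive reflection is 2 n t = m λ.
λ = 2 n t / m. The longest wavelength is m = 1: λ = 2 × 1.38 × 262 / 1.00 = 723 nm.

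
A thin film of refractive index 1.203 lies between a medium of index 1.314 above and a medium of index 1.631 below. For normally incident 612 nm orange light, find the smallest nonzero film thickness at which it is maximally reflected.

Top surface (1.314 → 1.203): reflection off a lower-index medium gives no phase shift.
Bottom surface (1.203 → 1.631): reflection off a higher-index medium gives a half-wave phase shift.
The two reflections differ by half a wavelength.
For strong reflection here: 2 n t = (m + ½) λ.
Minimum at m = 0: t = λ / (4 n) = 612 / (4 × 1.203) = 127 nm.

127 nm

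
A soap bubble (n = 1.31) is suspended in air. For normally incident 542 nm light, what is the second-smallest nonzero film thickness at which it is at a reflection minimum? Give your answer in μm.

0.414 μm

Top surface (1.0 → 1.31): reflection off a higher-index medium gives a half-wave phase shift.
Bottom surface (1.31 → 1.0): reflection off a lower-index medium gives no phase shift.
The two reflections differ by half a wavelength.
With one net inversion, destructive interference in reflection requires 2 n t = m λ.
The second-smallest nonzero thickness corresponds to m = 2: t = m λ / (2 n) = 2.00 × 542 / (2 × 1.31) = 414 nm.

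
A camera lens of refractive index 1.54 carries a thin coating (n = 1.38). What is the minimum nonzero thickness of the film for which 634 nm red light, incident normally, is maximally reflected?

230 nm

At the upper boundary (n = 1.0 to n = 1.38) the reflected ray undergoes a half-wave phase shift.
Ray reflecting at the bottom interface goes from n = 1.38 toward n = 1.54: a half-wave phase shift.
Net: no relative phase inversion (both shifts match).
So the condition for constructive reflection is 2 n t = m λ.
Minimum nonzero at m = 1: t = λ / (2 n) = 634 / (2 × 1.38) = 230 nm.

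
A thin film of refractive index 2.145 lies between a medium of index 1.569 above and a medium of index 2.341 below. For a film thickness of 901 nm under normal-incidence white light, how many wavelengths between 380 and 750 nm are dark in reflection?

At the upper boundary (n = 1.569 to n = 2.145) the reflected ray undergoes a half-wave phase shift.
At the lower boundary (n = 2.145 to n = 2.341) the reflected ray undergoes a half-wave phase shift.
Zero or two π shifts → no net half-wave offset.
So the condition for destructive reflection is 2 n t = (m + ½) λ.
λ = 2 n t / (m + ½) = 3865 / (m + ½) nm.
m=4: 859 nm (IR); m=5: 703 nm (visible); m=6: 595 nm (visible); m=7: 515 nm (visible); m=8: 455 nm (visible); m=9: 407 nm (visible); m=10: 368 nm (UV).

5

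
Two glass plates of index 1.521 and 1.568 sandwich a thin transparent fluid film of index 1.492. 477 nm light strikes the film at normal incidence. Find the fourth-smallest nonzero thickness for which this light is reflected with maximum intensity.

559 nm

At the upper boundary (n = 1.521 to n = 1.492) the reflected ray undergoes no phase shift.
Bottom surface (1.492 → 1.568): reflection off a higher-index medium gives a half-wave phase shift.
The two reflections differ by half a wavelength.
So the condition for constructive reflection is 2 n t = (m + ½) λ.
The fourth-smallest nonzero thickness corresponds to m = 3: t = (m + ½) λ / (2 n) = 3.50 × 477 / (2 × 1.492) = 559 nm.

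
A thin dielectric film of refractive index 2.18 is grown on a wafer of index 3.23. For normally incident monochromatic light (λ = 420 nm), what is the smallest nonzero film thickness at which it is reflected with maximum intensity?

At the upper boundary (n = 1.0 to n = 2.18) the reflected ray undergoes a half-wave phase shift.
Ray reflecting at the bottom interface goes from n = 2.18 toward n = 3.23: a half-wave phase shift.
The two reflections carry the same phase change, so no net offset.
With no net inversion, constructive interference in reflection requires 2 n t = m λ.
The smallest nonzero thickness corresponds to m = 1: t = m λ / (2 n) = 1.00 × 420 / (2 × 2.18) = 96.3 nm.

96.3 nm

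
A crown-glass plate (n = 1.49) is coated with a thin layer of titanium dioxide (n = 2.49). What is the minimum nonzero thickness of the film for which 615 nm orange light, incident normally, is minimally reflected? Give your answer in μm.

0.123 μm

At the upper boundary (n = 1.0 to n = 2.49) the reflected ray undergoes a half-wave phase shift.
At the lower boundary (n = 2.49 to n = 1.49) the reflected ray undergoes no phase shift.
The two reflections differ by half a wavelength.
For weak reflection here: 2 n t = m λ.
Minimum nonzero at m = 1: t = λ / (2 n) = 615 / (2 × 2.49) = 123 nm.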